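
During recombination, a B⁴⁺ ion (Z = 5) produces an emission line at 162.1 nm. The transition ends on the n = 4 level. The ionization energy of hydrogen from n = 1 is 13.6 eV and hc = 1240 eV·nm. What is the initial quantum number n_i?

The photon energy is ΔE = hc/λ = 1240 / 162.1 = 7.650 eV.
With Z = 5, ΔE = 340.0 × (1/n_f² − 1/n_i²), so 1/n_f² − 1/n_i² = 0.02250.
With n_f = 4: 1/n_i² = 1/16 − 0.02250 = 0.04000, so n_i ≈ 5.00.

n_i = 5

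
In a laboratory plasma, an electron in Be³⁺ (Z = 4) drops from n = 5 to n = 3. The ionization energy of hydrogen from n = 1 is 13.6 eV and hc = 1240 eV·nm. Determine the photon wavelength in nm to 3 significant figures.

For Z = 4 the level energies scale as Z², so the effective Rydberg energy is 13.6 × 16 = 217.6 eV.
ΔE = 217.6 × (1/3² − 1/5²) = 217.6 × 0.07111 = 15.47 eV.
λ = hc/ΔE = 1240 / 15.47 = 80.1 nm.

80.1 nm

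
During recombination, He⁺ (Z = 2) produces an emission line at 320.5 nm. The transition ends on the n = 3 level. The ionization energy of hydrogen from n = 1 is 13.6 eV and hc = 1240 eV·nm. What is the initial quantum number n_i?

The photon energy is ΔE = hc/λ = 1240 / 320.5 = 3.869 eV.
With Z = 2, ΔE = 54.40 × (1/n_f² − 1/n_i²), so 1/n_f² − 1/n_i² = 0.07112.
With n_f = 3: 1/n_i² = 1/9 − 0.07112 = 0.03999, so n_i ≈ 5.00.

n_i = 5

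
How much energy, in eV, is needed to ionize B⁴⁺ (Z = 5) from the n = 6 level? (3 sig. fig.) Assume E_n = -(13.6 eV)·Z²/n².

E_n = −13.6 Z²/n² = −340.0/n² eV for Z = 5.
E_6 = −340.0/36 = −9.44 eV, so ionization (to E = 0) requires 9.44 eV.

9.44 eV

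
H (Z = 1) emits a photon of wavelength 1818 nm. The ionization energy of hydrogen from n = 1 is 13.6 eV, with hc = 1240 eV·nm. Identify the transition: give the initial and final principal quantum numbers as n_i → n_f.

The photon energy is ΔE = hc/λ = 1240 / 1818 = 0.6821 eV.
With Z = 1, ΔE = 13.60 × (1/n_f² − 1/n_i²), so 1/n_f² − 1/n_i² = 0.05015.
Trying n_f = 4 gives 1/n_i² = 0.01235, i.e. n_i ≈ 9; this pair matches.

n_i = 9, n_f = 4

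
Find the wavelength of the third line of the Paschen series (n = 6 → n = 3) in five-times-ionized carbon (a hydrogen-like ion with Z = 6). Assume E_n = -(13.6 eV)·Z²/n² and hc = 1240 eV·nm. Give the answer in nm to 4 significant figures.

The Paschen series terminates on n_f = 3; the third line has n_i = 3+3 = 6.
ΔE = 489.6 × (1/3² − 1/6²) = 40.80 eV.
λ = 1240 / 40.80 = 30.39 nm.

30.39 nm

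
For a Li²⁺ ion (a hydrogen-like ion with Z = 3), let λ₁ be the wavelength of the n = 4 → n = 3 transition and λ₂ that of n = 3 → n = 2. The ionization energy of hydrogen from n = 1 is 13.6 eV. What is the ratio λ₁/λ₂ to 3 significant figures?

2.86

λ ∝ 1/ΔE ∝ 1/(1/n_f² − 1/n_i²), and the Z² and hc factors cancel in the ratio.
λ₁/λ₂ = (1/2² − 1/3²)/(1/3² − 1/4²) = 0.1389/0.04861 = 2.86.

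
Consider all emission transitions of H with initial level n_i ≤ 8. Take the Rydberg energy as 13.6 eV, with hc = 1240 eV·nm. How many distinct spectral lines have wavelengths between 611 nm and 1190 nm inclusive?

4

Enumerate all n_i → n_f pairs with 1 ≤ n_f < n_i ≤ 8 and compute λ = 1240 / [13.6·1·(1/n_f² − 1/n_i²)].
Lines falling in [611, 1190] nm: 3→2 (656.5 nm), 8→3 (954.9 nm), 7→3 (1005 nm), 6→3 (1094 nm).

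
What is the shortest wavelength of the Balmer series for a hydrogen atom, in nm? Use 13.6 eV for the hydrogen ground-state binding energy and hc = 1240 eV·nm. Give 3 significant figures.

The Balmer series has lower level n_f = 2; the series limit corresponds to n_i → ∞.
ΔE_max = 13.6 × 1 / 2² = 3.400 eV.
λ_min = 1240 / 3.400 = 365 nm.

365 nm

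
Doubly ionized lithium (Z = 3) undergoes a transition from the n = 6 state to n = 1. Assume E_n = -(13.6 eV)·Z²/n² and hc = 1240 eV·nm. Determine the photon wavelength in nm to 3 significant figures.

10.4 nm

For Z = 3 the level energies scale as Z², so the effective Rydberg energy is 13.6 × 9 = 122.4 eV.
ΔE = 122.4 × (1/1² − 1/6²) = 122.4 × 0.9722 = 119.0 eV.
λ = hc/ΔE = 1240 / 119.0 = 10.4 nm.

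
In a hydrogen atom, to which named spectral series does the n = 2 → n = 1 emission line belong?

The series is set by the lower level: n_f = 1 is the Lyman series.

Lyman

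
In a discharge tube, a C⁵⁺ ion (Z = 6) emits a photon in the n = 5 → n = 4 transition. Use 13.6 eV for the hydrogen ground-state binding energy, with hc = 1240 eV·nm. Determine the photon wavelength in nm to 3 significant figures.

For Z = 6 the level energies scale as Z², so the effective Rydberg energy is 13.6 × 36 = 489.6 eV.
ΔE = 489.6 × (1/4² − 1/5²) = 489.6 × 0.02250 = 11.02 eV.
λ = hc/ΔE = 1240 / 11.02 = 113 nm.

113 nm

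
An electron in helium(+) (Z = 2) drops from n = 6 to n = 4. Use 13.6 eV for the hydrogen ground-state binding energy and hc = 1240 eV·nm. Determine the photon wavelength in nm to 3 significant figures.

For Z = 2 the level energies scale as Z², so the effective Rydberg energy is 13.6 × 4 = 54.40 eV.
ΔE = 54.40 × (1/4² − 1/6²) = 54.40 × 0.03472 = 1.889 eV.
λ = hc/ΔE = 1240 / 1.889 = 656 nm.

656 nm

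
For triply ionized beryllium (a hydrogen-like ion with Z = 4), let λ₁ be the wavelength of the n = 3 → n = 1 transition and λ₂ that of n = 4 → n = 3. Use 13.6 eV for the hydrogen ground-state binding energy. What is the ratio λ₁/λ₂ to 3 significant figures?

0.0547

λ ∝ 1/ΔE ∝ 1/(1/n_f² − 1/n_i²), and the Z² and hc factors cancel in the ratio.
λ₁/λ₂ = (1/3² − 1/4²)/(1/1² − 1/3²) = 0.04861/0.8889 = 0.0547.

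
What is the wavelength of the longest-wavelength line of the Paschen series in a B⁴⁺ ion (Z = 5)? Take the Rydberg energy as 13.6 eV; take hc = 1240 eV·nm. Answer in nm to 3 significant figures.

The Paschen series terminates on n_f = 3; the first line has n_i = 3+1 = 4.
ΔE = 340.0 × (1/3² − 1/4²) = 16.53 eV.
λ = 1240 / 16.53 = 75.0 nm.

75.0 nm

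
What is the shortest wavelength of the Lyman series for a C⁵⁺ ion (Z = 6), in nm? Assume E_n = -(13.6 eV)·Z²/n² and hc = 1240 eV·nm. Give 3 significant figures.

2.53 nm

The Lyman series has lower level n_f = 1; the series limit corresponds to n_i → ∞.
ΔE_max = 13.6 × 36 / 1² = 489.6 eV.
λ_min = 1240 / 489.6 = 2.53 nm.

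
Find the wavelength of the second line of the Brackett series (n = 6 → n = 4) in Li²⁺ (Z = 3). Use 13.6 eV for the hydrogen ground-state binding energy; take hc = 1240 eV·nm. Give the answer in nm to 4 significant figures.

The Brackett series terminates on n_f = 4; the second line has n_i = 4+2 = 6.
ΔE = 122.4 × (1/4² − 1/6²) = 4.250 eV.
λ = 1240 / 4.250 = 291.8 nm.

291.8 nm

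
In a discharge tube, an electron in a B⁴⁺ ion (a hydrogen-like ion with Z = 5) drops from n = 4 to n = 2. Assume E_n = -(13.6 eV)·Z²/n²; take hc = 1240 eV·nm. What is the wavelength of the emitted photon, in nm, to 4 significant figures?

19.45 nm

For Z = 5 the level energies scale as Z², so the effective Rydberg energy is 13.6 × 25 = 340.0 eV.
ΔE = 340.0 × (1/2² − 1/4²) = 340.0 × 0.1875 = 63.75 eV.
λ = hc/ΔE = 1240 / 63.75 = 19.45 nm.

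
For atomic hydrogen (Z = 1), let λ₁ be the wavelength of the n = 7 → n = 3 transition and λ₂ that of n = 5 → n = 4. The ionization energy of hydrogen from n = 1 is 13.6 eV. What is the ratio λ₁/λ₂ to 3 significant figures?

0.248

λ ∝ 1/ΔE ∝ 1/(1/n_f² − 1/n_i²), and the Z² and hc factors cancel in the ratio.
λ₁/λ₂ = (1/4² − 1/5²)/(1/3² − 1/7²) = 0.02250/0.09070 = 0.248.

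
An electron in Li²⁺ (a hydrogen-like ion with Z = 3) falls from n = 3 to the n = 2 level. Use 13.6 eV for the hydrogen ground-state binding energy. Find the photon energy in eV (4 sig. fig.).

The Bohr energies scale as Z², so for Z = 3: E_n = −122.4/n² eV.
E_3 = −122.4/9 = −13.60 eV and E_2 = −122.4/4 = −30.60 eV.
The photon energy is |E_3 − E_2| = 17.00 eV.

17.00 eV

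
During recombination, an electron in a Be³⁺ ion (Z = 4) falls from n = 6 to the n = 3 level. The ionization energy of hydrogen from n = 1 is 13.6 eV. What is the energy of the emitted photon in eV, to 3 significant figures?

The Bohr energies scale as Z², so for Z = 4: E_n = −217.6/n² eV.
E_6 = −217.6/36 = −6.044 eV and E_3 = −217.6/9 = −24.18 eV.
The photon energy is |E_6 − E_3| = 18.1 eV.

18.1 eV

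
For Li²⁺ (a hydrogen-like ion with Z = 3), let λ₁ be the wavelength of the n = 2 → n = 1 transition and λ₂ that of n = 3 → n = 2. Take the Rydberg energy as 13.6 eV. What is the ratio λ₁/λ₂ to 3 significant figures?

λ ∝ 1/ΔE ∝ 1/(1/n_f² − 1/n_i²), and the Z² and hc factors cancel in the ratio.
λ₁/λ₂ = (1/2² − 1/3²)/(1/1² − 1/2²) = 0.1389/0.7500 = 0.185.

0.185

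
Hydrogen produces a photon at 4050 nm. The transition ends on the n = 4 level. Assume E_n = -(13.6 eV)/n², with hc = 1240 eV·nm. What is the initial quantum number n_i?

n_i = 5

The photon energy is ΔE = hc/λ = 1240 / 4050 = 0.3062 eV.
With Z = 1, ΔE = 13.60 × (1/n_f² − 1/n_i²), so 1/n_f² − 1/n_i² = 0.02251.
With n_f = 4: 1/n_i² = 1/16 − 0.02251 = 0.03999, so n_i ≈ 5.00.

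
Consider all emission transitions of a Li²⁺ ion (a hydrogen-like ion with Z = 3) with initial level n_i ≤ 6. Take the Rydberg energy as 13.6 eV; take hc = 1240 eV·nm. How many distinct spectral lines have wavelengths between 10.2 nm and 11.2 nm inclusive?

3

Enumerate all n_i → n_f pairs with 1 ≤ n_f < n_i ≤ 6 and compute λ = 1240 / [13.6·9·(1/n_f² − 1/n_i²)].
Lines falling in [10.2, 11.2] nm: 6→1 (10.42 nm), 5→1 (10.55 nm), 4→1 (10.81 nm).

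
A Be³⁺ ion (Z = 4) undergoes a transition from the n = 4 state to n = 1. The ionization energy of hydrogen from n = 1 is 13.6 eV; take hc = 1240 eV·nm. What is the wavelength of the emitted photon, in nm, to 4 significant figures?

6.078 nm

For Z = 4 the level energies scale as Z², so the effective Rydberg energy is 13.6 × 16 = 217.6 eV.
ΔE = 217.6 × (1/1² − 1/4²) = 217.6 × 0.9375 = 204.0 eV.
λ = hc/ΔE = 1240 / 204.0 = 6.078 nm.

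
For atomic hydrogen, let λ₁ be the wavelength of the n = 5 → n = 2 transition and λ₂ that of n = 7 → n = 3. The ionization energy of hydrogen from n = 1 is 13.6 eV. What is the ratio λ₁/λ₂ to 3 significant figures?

λ ∝ 1/ΔE ∝ 1/(1/n_f² − 1/n_i²), and the Z² and hc factors cancel in the ratio.
λ₁/λ₂ = (1/3² − 1/7²)/(1/2² − 1/5²) = 0.09070/0.2100 = 0.432.

0.432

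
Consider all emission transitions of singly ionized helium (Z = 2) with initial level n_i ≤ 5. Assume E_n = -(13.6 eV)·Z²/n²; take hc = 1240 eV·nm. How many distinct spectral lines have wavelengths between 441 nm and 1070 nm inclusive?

Enumerate all n_i → n_f pairs with 1 ≤ n_f < n_i ≤ 5 and compute λ = 1240 / [13.6·4·(1/n_f² − 1/n_i²)].
Lines falling in [441, 1070] nm: 4→3 (468.9 nm), 5→4 (1013 nm).

2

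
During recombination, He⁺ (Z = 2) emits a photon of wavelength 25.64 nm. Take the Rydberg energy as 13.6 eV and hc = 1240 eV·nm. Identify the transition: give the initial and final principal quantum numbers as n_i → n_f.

n_i = 3, n_f = 1

The photon energy is ΔE = hc/λ = 1240 / 25.64 = 48.36 eV.
With Z = 2, ΔE = 54.40 × (1/n_f² − 1/n_i²), so 1/n_f² − 1/n_i² = 0.8890.
Trying n_f = 1 gives 1/n_i² = 0.1110, i.e. n_i ≈ 3; this pair matches.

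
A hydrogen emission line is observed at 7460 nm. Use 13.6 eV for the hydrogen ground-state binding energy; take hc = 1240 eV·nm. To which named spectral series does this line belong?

Pfund

ΔE = 1240/7460 = 0.1662 eV.
This matches 13.6 × (1/5² − 1/6²), so n_f = 5: the Pfund series.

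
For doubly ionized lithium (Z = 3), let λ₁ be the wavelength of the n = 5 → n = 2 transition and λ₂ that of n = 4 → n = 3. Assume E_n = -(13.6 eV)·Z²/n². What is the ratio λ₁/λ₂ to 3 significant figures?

0.231

λ ∝ 1/ΔE ∝ 1/(1/n_f² − 1/n_i²), and the Z² and hc factors cancel in the ratio.
λ₁/λ₂ = (1/3² − 1/4²)/(1/2² − 1/5²) = 0.04861/0.2100 = 0.231.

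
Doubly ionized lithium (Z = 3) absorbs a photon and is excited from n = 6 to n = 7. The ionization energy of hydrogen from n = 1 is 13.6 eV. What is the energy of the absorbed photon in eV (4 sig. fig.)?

The Bohr energies scale as Z², so for Z = 3: E_n = −122.4/n² eV.
E_7 = −122.4/49 = −2.498 eV and E_6 = −122.4/36 = −3.400 eV.
The photon energy is |E_7 − E_6| = 0.9020 eV.

0.9020 eV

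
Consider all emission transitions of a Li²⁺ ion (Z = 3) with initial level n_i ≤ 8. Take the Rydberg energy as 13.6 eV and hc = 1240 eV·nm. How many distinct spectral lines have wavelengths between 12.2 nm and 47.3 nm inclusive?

Enumerate all n_i → n_f pairs with 1 ≤ n_f < n_i ≤ 8 and compute λ = 1240 / [13.6·9·(1/n_f² − 1/n_i²)].
Lines falling in [12.2, 47.3] nm: 2→1 (13.51 nm), 8→2 (43.22 nm), 7→2 (44.12 nm), 6→2 (45.59 nm).

4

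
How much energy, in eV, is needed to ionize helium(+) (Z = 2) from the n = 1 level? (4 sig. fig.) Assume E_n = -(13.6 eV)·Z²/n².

E_n = −13.6 Z²/n² = −54.40/n² eV for Z = 2.
E_1 = −54.40/1 = −54.40 eV, so ionization (to E = 0) requires 54.40 eV.

54.40 eV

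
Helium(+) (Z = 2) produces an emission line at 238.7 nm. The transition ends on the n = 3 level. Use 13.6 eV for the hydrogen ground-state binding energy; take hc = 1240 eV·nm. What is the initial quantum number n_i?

n_i = 8

The photon energy is ΔE = hc/λ = 1240 / 238.7 = 5.195 eV.
With Z = 2, ΔE = 54.40 × (1/n_f² − 1/n_i²), so 1/n_f² − 1/n_i² = 0.09549.
With n_f = 3: 1/n_i² = 1/9 − 0.09549 = 0.01562, so n_i ≈ 8.00.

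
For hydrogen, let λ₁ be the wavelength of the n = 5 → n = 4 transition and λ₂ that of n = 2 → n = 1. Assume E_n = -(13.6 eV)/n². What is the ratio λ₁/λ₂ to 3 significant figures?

λ ∝ 1/ΔE ∝ 1/(1/n_f² − 1/n_i²), and the Z² and hc factors cancel in the ratio.
λ₁/λ₂ = (1/1² − 1/2²)/(1/4² − 1/5²) = 0.7500/0.02250 = 33.3.

33.3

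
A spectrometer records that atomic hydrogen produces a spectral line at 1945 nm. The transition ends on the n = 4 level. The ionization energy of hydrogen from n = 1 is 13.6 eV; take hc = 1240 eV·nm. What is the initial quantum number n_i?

The photon energy is ΔE = hc/λ = 1240 / 1945 = 0.6375 eV.
With Z = 1, ΔE = 13.60 × (1/n_f² − 1/n_i²), so 1/n_f² − 1/n_i² = 0.04688.
With n_f = 4: 1/n_i² = 1/16 − 0.04688 = 0.01562, so n_i ≈ 8.00.

n_i = 8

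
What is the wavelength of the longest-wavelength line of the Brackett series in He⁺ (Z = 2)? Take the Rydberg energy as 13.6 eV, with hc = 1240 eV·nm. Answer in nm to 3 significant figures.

The Brackett series terminates on n_f = 4; the first line has n_i = 4+1 = 5.
ΔE = 54.40 × (1/4² − 1/5²) = 1.224 eV.
λ = 1240 / 1.224 = 1010 nm.

1010 nm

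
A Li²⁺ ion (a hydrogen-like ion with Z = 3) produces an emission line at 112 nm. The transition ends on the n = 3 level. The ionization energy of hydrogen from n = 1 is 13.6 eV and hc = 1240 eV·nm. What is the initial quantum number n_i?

n_i = 7

The photon energy is ΔE = hc/λ = 1240 / 112 = 11.07 eV.
With Z = 3, ΔE = 122.4 × (1/n_f² − 1/n_i²), so 1/n_f² − 1/n_i² = 0.09045.
With n_f = 3: 1/n_i² = 1/9 − 0.09045 = 0.02066, so n_i ≈ 6.96.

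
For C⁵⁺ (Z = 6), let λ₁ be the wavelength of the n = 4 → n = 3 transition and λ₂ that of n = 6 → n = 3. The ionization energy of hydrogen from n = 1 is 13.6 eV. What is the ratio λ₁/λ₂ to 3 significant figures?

λ ∝ 1/ΔE ∝ 1/(1/n_f² − 1/n_i²), and the Z² and hc factors cancel in the ratio.
λ₁/λ₂ = (1/3² − 1/6²)/(1/3² − 1/4²) = 0.08333/0.04861 = 1.71.

1.71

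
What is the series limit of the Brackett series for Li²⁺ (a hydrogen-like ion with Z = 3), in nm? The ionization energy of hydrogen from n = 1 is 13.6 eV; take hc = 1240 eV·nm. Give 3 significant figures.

The Brackett series has lower level n_f = 4; the series limit corresponds to n_i → ∞.
ΔE_max = 13.6 × 9 / 4² = 7.650 eV.
λ_min = 1240 / 7.650 = 162 nm.

162 nm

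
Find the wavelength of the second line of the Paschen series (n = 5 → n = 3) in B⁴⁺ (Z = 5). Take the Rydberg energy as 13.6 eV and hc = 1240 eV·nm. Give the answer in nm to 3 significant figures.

The Paschen series terminates on n_f = 3; the second line has n_i = 3+2 = 5.
ΔE = 340.0 × (1/3² − 1/5²) = 24.18 eV.
λ = 1240 / 24.18 = 51.3 nm.

51.3 nm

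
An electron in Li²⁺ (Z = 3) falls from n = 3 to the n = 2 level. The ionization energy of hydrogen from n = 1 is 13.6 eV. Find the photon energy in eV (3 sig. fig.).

The Bohr energies scale as Z², so for Z = 3: E_n = −122.4/n² eV.
E_3 = −122.4/9 = −13.60 eV and E_2 = −122.4/4 = −30.60 eV.
The photon energy is |E_3 − E_2| = 17.0 eV.

17.0 eV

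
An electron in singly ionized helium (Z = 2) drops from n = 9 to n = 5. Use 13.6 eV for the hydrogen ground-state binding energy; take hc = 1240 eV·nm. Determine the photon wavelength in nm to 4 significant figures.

824.3 nm

For Z = 2 the level energies scale as Z², so the effective Rydberg energy is 13.6 × 4 = 54.40 eV.
ΔE = 54.40 × (1/5² − 1/9²) = 54.40 × 0.02765 = 1.504 eV.
λ = hc/ΔE = 1240 / 1.504 = 824.3 nm.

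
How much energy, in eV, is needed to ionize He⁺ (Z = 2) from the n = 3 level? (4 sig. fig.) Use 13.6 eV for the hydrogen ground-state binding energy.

E_n = −13.6 Z²/n² = −54.40/n² eV for Z = 2.
E_3 = −54.40/9 = −6.044 eV, so ionization (to E = 0) requires 6.044 eV.

6.044 eV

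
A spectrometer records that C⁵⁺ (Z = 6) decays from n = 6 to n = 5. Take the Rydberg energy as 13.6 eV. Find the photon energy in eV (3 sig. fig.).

The Bohr energies scale as Z², so for Z = 6: E_n = −489.6/n² eV.
E_6 = −489.6/36 = −13.60 eV and E_5 = −489.6/25 = −19.58 eV.
The photon energy is |E_6 − E_5| = 5.98 eV.

5.98 eV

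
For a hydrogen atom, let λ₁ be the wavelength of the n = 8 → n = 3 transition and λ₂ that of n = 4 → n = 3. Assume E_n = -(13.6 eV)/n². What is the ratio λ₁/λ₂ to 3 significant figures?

0.509

λ ∝ 1/ΔE ∝ 1/(1/n_f² − 1/n_i²), and the Z² and hc factors cancel in the ratio.
λ₁/λ₂ = (1/3² − 1/4²)/(1/3² − 1/8²) = 0.04861/0.09549 = 0.509.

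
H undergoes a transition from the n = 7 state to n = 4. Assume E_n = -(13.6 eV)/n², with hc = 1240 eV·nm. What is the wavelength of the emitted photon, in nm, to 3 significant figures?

2170 nm

ΔE = 13.60 × (1/4² − 1/7²) = 13.60 × 0.04209 = 0.5724 eV.
λ = hc/ΔE = 1240 / 0.5724 = 2170 nm.
This line belongs to the Brackett series.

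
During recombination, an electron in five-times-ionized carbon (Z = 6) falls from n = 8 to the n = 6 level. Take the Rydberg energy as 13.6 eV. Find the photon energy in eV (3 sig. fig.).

5.95 eV

The Bohr energies scale as Z², so for Z = 6: E_n = −489.6/n² eV.
E_8 = −489.6/64 = −7.650 eV and E_6 = −489.6/36 = −13.60 eV.
The photon energy is |E_8 − E_6| = 5.95 eV.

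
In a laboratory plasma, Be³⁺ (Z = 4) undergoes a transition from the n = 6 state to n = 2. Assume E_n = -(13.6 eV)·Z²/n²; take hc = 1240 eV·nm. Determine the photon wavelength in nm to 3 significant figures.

25.6 nm

For Z = 4 the level energies scale as Z², so the effective Rydberg energy is 13.6 × 16 = 217.6 eV.
ΔE = 217.6 × (1/2² − 1/6²) = 217.6 × 0.2222 = 48.36 eV.
λ = hc/ΔE = 1240 / 48.36 = 25.6 nm.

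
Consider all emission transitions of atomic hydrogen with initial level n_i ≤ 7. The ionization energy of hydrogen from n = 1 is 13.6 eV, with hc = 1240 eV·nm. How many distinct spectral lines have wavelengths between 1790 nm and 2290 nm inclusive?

Enumerate all n_i → n_f pairs with 1 ≤ n_f < n_i ≤ 7 and compute λ = 1240 / [13.6·1·(1/n_f² − 1/n_i²)].
Lines falling in [1790, 2290] nm: 4→3 (1876 nm), 7→4 (2166 nm).

2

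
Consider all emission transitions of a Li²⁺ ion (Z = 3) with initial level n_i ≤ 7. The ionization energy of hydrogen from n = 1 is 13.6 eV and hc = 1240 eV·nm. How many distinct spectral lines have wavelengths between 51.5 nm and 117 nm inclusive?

3

Enumerate all n_i → n_f pairs with 1 ≤ n_f < n_i ≤ 7 and compute λ = 1240 / [13.6·9·(1/n_f² − 1/n_i²)].
Lines falling in [51.5, 117] nm: 4→2 (54.03 nm), 3→2 (72.94 nm), 7→3 (111.7 nm).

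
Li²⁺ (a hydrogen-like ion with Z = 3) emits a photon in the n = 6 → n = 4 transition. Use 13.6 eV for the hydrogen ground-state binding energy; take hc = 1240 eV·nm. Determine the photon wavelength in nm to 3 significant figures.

For Z = 3 the level energies scale as Z², so the effective Rydberg energy is 13.6 × 9 = 122.4 eV.
ΔE = 122.4 × (1/4² − 1/6²) = 122.4 × 0.03472 = 4.250 eV.
λ = hc/ΔE = 1240 / 4.250 = 292 nm.

292 nm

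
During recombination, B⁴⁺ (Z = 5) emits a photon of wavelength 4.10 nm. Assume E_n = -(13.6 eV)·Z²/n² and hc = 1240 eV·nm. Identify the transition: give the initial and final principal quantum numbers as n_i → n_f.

The photon energy is ΔE = hc/λ = 1240 / 4.10 = 302.4 eV.
With Z = 5, ΔE = 340.0 × (1/n_f² − 1/n_i²), so 1/n_f² − 1/n_i² = 0.8895.
Trying n_f = 1 gives 1/n_i² = 0.1105, i.e. n_i ≈ 3; this pair matches.

n_i = 3, n_f = 1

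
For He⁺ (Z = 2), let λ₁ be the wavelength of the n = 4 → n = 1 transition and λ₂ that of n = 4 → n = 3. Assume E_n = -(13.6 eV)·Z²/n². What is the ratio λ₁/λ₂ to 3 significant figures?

0.0519

λ ∝ 1/ΔE ∝ 1/(1/n_f² − 1/n_i²), and the Z² and hc factors cancel in the ratio.
λ₁/λ₂ = (1/3² − 1/4²)/(1/1² − 1/4²) = 0.04861/0.9375 = 0.0519.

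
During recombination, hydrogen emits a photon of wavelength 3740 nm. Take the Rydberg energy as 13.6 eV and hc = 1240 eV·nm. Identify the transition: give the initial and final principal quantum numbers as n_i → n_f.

n_i = 8, n_f = 5

The photon energy is ΔE = hc/λ = 1240 / 3740 = 0.3316 eV.
With Z = 1, ΔE = 13.60 × (1/n_f² − 1/n_i²), so 1/n_f² − 1/n_i² = 0.02438.
Trying n_f = 5 gives 1/n_i² = 0.01562, i.e. n_i ≈ 8; this pair matches.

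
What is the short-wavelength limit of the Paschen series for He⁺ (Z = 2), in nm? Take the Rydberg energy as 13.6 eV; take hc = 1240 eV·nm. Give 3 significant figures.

The Paschen series has lower level n_f = 3; the series limit corresponds to n_i → ∞.
ΔE_max = 13.6 × 4 / 3² = 6.044 eV.
λ_min = 1240 / 6.044 = 205 nm.

205 nm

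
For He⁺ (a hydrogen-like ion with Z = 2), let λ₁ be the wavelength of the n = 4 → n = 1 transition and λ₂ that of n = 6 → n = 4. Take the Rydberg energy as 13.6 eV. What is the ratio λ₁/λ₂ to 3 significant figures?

λ ∝ 1/ΔE ∝ 1/(1/n_f² − 1/n_i²), and the Z² and hc factors cancel in the ratio.
λ₁/λ₂ = (1/4² − 1/6²)/(1/1² − 1/4²) = 0.03472/0.9375 = 0.0370.

0.0370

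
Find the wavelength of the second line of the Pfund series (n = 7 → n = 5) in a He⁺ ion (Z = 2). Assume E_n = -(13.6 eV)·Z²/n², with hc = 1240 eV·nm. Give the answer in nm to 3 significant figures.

1160 nm

The Pfund series terminates on n_f = 5; the second line has n_i = 5+2 = 7.
ΔE = 54.40 × (1/5² − 1/7²) = 1.066 eV.
λ = 1240 / 1.066 = 1160 nm.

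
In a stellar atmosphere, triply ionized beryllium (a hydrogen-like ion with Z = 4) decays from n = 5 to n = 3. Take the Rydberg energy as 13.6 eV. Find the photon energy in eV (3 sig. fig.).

15.5 eV

The Bohr energies scale as Z², so for Z = 4: E_n = −217.6/n² eV.
E_5 = −217.6/25 = −8.704 eV and E_3 = −217.6/9 = −24.18 eV.
The photon energy is |E_5 − E_3| = 15.5 eV.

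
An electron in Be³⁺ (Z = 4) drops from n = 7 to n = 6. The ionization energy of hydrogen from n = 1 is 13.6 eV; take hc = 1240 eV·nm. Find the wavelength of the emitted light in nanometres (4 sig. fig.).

773.2 nm

For Z = 4 the level energies scale as Z², so the effective Rydberg energy is 13.6 × 16 = 217.6 eV.
ΔE = 217.6 × (1/6² − 1/7²) = 217.6 × 0.007370 = 1.604 eV.
λ = hc/ΔE = 1240 / 1.604 = 773.2 nm.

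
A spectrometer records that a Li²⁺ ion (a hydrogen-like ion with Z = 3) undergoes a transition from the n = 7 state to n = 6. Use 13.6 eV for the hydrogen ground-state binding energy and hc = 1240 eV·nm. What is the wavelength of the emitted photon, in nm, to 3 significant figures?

For Z = 3 the level energies scale as Z², so the effective Rydberg energy is 13.6 × 9 = 122.4 eV.
ΔE = 122.4 × (1/6² − 1/7²) = 122.4 × 0.007370 = 0.9020 eV.
λ = hc/ΔE = 1240 / 0.9020 = 1370 nm.

1370 nm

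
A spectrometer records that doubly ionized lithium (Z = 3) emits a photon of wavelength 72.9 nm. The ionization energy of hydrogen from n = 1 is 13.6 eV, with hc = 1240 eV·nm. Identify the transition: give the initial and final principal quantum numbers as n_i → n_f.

n_i = 3, n_f = 2

The photon energy is ΔE = hc/λ = 1240 / 72.9 = 17.01 eV.
With Z = 3, ΔE = 122.4 × (1/n_f² − 1/n_i²), so 1/n_f² − 1/n_i² = 0.1390.
Trying n_f = 2 gives 1/n_i² = 0.1110, i.e. n_i ≈ 3; this pair matches.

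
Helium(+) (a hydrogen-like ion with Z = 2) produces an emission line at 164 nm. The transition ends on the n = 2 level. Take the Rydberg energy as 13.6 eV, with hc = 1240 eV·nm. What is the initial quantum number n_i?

The photon energy is ΔE = hc/λ = 1240 / 164 = 7.561 eV.
With Z = 2, ΔE = 54.40 × (1/n_f² − 1/n_i²), so 1/n_f² − 1/n_i² = 0.1390.
With n_f = 2: 1/n_i² = 1/4 − 0.1390 = 0.1110, so n_i ≈ 3.00.

n_i = 3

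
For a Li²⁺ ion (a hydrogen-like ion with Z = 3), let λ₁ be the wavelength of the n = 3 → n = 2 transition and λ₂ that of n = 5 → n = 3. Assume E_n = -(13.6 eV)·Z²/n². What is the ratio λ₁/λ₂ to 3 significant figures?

λ ∝ 1/ΔE ∝ 1/(1/n_f² − 1/n_i²), and the Z² and hc factors cancel in the ratio.
λ₁/λ₂ = (1/3² − 1/5²)/(1/2² − 1/3²) = 0.07111/0.1389 = 0.512.

0.512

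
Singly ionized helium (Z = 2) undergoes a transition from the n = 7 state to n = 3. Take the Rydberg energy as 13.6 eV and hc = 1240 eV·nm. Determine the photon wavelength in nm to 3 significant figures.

251 nm

For Z = 2 the level energies scale as Z², so the effective Rydberg energy is 13.6 × 4 = 54.40 eV.
ΔE = 54.40 × (1/3² − 1/7²) = 54.40 × 0.09070 = 4.934 eV.
λ = hc/ΔE = 1240 / 4.934 = 251 nm.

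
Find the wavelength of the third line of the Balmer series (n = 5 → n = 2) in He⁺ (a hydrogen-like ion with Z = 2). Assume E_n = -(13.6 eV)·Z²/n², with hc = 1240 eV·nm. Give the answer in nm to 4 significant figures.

The Balmer series terminates on n_f = 2; the third line has n_i = 2+3 = 5.
ΔE = 54.40 × (1/2² − 1/5²) = 11.42 eV.
λ = 1240 / 11.42 = 108.5 nm.

108.5 nm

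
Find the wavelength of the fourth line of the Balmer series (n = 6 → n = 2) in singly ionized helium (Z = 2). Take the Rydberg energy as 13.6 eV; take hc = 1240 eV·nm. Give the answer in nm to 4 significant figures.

102.6 nm

The Balmer series terminates on n_f = 2; the fourth line has n_i = 2+4 = 6.
ΔE = 54.40 × (1/2² − 1/6²) = 12.09 eV.
λ = 1240 / 12.09 = 102.6 nm.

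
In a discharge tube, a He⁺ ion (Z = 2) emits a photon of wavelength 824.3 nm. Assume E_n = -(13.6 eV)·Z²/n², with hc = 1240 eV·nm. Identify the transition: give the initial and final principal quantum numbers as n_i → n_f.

n_i = 9, n_f = 5

The photon energy is ΔE = hc/λ = 1240 / 824.3 = 1.504 eV.
With Z = 2, ΔE = 54.40 × (1/n_f² − 1/n_i²), so 1/n_f² − 1/n_i² = 0.02765.
Trying n_f = 5 gives 1/n_i² = 0.01235, i.e. n_i ≈ 9; this pair matches.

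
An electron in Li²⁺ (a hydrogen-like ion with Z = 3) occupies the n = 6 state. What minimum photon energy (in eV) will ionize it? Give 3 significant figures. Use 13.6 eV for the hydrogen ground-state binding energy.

E_n = −13.6 Z²/n² = −122.4/n² eV for Z = 3.
E_6 = −122.4/36 = −3.40 eV, so ionization (to E = 0) requires 3.40 eV.

3.40 eV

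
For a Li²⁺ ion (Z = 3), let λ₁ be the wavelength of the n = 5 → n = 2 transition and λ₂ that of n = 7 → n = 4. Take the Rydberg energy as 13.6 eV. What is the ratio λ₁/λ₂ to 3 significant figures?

0.200

λ ∝ 1/ΔE ∝ 1/(1/n_f² − 1/n_i²), and the Z² and hc factors cancel in the ratio.
λ₁/λ₂ = (1/4² − 1/7²)/(1/2² − 1/5²) = 0.04209/0.2100 = 0.200.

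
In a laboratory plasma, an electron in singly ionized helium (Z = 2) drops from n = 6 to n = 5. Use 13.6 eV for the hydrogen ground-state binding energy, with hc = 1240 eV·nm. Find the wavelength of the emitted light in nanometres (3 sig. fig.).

For Z = 2 the level energies scale as Z², so the effective Rydberg energy is 13.6 × 4 = 54.40 eV.
ΔE = 54.40 × (1/5² − 1/6²) = 54.40 × 0.01222 = 0.6649 eV.
λ = hc/ΔE = 1240 / 0.6649 = 1860 nm.

1860 nm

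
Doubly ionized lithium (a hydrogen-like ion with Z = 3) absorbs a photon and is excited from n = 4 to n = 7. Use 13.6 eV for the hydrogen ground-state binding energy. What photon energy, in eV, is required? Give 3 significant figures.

5.15 eV

The Bohr energies scale as Z², so for Z = 3: E_n = −122.4/n² eV.
E_7 = −122.4/49 = −2.498 eV and E_4 = −122.4/16 = −7.650 eV.
The photon energy is |E_7 − E_4| = 5.15 eV.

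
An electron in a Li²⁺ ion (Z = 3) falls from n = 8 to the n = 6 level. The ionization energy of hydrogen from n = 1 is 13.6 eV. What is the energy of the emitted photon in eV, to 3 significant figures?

The Bohr energies scale as Z², so for Z = 3: E_n = −122.4/n² eV.
E_8 = −122.4/64 = −1.913 eV and E_6 = −122.4/36 = −3.400 eV.
The photon energy is |E_8 − E_6| = 1.49 eV.

1.49 eV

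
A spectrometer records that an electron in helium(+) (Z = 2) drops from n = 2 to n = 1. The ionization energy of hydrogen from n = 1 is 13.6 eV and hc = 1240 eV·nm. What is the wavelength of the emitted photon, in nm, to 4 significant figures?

For Z = 2 the level energies scale as Z², so the effective Rydberg energy is 13.6 × 4 = 54.40 eV.
ΔE = 54.40 × (1/1² − 1/2²) = 54.40 × 0.7500 = 40.80 eV.
λ = hc/ΔE = 1240 / 40.80 = 30.39 nm.

30.39 nm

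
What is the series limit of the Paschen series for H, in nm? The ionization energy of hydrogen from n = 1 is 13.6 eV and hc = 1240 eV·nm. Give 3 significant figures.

The Paschen series has lower level n_f = 3; the series limit corresponds to n_i → ∞.
ΔE_max = 13.6 × 1 / 3² = 1.511 eV.
λ_min = 1240 / 1.511 = 821 nm.

821 nm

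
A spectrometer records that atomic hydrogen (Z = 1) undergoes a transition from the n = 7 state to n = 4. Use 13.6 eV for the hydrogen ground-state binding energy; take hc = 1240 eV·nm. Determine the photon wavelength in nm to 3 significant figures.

ΔE = 13.60 × (1/4² − 1/7²) = 13.60 × 0.04209 = 0.5724 eV.
λ = hc/ΔE = 1240 / 0.5724 = 2170 nm.

2170 nm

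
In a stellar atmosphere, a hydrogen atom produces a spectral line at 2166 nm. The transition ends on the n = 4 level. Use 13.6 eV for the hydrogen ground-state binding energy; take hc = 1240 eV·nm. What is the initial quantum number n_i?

The photon energy is ΔE = hc/λ = 1240 / 2166 = 0.5725 eV.
With Z = 1, ΔE = 13.60 × (1/n_f² − 1/n_i²), so 1/n_f² − 1/n_i² = 0.04209.
With n_f = 4: 1/n_i² = 1/16 − 0.04209 = 0.02041, so n_i ≈ 7.00.

n_i = 7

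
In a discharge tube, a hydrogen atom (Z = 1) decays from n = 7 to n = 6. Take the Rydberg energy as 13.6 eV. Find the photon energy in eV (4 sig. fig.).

0.1002 eV

E_7 = −13.60/49 = −0.2776 eV and E_6 = −13.60/36 = −0.3778 eV.
The photon energy is |E_7 − E_6| = 0.1002 eV.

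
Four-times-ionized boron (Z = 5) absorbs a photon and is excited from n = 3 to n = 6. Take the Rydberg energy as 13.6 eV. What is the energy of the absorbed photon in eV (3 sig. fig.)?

28.3 eV

The Bohr energies scale as Z², so for Z = 5: E_n = −340.0/n² eV.
E_6 = −340.0/36 = −9.444 eV and E_3 = −340.0/9 = −37.78 eV.
The photon energy is |E_6 − E_3| = 28.3 eV.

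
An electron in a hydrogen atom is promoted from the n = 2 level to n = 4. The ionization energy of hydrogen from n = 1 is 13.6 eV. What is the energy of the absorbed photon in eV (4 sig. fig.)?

E_4 = −13.60/16 = −0.8500 eV and E_2 = −13.60/4 = −3.400 eV.
The photon energy is |E_4 − E_2| = 2.550 eV.

2.550 eV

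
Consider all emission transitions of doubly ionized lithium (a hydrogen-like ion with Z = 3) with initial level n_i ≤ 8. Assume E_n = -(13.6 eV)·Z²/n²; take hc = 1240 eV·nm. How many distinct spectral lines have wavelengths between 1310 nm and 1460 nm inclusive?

Enumerate all n_i → n_f pairs with 1 ≤ n_f < n_i ≤ 8 and compute λ = 1240 / [13.6·9·(1/n_f² − 1/n_i²)].
Lines falling in [1310, 1460] nm: 7→6 (1375 nm).

1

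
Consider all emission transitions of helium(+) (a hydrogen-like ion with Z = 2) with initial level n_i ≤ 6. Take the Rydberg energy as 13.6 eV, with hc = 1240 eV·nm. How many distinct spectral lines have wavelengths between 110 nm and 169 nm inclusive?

2

Enumerate all n_i → n_f pairs with 1 ≤ n_f < n_i ≤ 6 and compute λ = 1240 / [13.6·4·(1/n_f² − 1/n_i²)].
Lines falling in [110, 169] nm: 4→2 (121.6 nm), 3→2 (164.1 nm).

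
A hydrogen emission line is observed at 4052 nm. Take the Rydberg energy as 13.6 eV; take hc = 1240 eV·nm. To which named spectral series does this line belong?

ΔE = 1240/4052 = 0.3060 eV.
This matches 13.6 × (1/4² − 1/5²), so n_f = 4: the Brackett series.

Brackett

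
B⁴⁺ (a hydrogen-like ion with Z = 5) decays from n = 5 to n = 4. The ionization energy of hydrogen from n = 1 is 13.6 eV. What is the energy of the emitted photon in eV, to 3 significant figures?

7.65 eV

The Bohr energies scale as Z², so for Z = 5: E_n = −340.0/n² eV.
E_5 = −340.0/25 = −13.60 eV and E_4 = −340.0/16 = −21.25 eV.
The photon energy is |E_5 − E_4| = 7.65 eV.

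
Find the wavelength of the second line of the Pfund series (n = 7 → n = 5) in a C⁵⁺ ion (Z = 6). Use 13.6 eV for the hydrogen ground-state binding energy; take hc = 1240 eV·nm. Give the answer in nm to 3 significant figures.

The Pfund series terminates on n_f = 5; the second line has n_i = 5+2 = 7.
ΔE = 489.6 × (1/5² − 1/7²) = 9.592 eV.
λ = 1240 / 9.592 = 129 nm.

129 nm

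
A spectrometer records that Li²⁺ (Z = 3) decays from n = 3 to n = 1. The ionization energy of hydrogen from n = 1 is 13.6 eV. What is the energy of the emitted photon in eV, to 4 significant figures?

The Bohr energies scale as Z², so for Z = 3: E_n = −122.4/n² eV.
E_3 = −122.4/9 = −13.60 eV and E_1 = −122.4/1 = −122.4 eV.
The photon energy is |E_3 − E_1| = 108.8 eV.

108.8 eV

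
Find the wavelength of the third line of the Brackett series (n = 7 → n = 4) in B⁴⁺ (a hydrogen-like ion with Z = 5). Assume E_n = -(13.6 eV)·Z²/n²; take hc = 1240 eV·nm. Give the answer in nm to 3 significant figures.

86.6 nm

The Brackett series terminates on n_f = 4; the third line has n_i = 4+3 = 7.
ΔE = 340.0 × (1/4² − 1/7²) = 14.31 eV.
λ = 1240 / 14.31 = 86.6 nm.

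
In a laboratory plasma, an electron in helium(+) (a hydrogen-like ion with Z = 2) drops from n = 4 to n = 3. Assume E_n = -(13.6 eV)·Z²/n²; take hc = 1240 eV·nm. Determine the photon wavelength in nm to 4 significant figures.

For Z = 2 the level energies scale as Z², so the effective Rydberg energy is 13.6 × 4 = 54.40 eV.
ΔE = 54.40 × (1/3² − 1/4²) = 54.40 × 0.04861 = 2.644 eV.
λ = hc/ΔE = 1240 / 2.644 = 468.9 nm.

468.9 nm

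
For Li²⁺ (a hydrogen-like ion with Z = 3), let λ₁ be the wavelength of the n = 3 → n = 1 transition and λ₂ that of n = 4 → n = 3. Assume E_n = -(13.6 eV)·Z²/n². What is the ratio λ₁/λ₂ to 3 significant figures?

λ ∝ 1/ΔE ∝ 1/(1/n_f² − 1/n_i²), and the Z² and hc factors cancel in the ratio.
λ₁/λ₂ = (1/3² − 1/4²)/(1/1² − 1/3²) = 0.04861/0.8889 = 0.0547.

0.0547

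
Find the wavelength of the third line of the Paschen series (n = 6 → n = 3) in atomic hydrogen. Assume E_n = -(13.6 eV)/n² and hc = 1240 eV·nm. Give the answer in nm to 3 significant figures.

The Paschen series terminates on n_f = 3; the third line has n_i = 3+3 = 6.
ΔE = 13.60 × (1/3² − 1/6²) = 1.133 eV.
λ = 1240 / 1.133 = 1090 nm.

1090 nm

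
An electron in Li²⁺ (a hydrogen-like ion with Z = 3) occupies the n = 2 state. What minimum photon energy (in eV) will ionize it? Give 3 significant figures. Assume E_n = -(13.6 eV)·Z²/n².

30.6 eV

E_n = −13.6 Z²/n² = −122.4/n² eV for Z = 3.
E_2 = −122.4/4 = −30.6 eV, so ionization (to E = 0) requires 30.6 eV.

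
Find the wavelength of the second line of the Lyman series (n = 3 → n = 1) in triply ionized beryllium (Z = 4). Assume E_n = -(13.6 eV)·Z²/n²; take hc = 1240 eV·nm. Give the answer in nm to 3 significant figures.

The Lyman series terminates on n_f = 1; the second line has n_i = 1+2 = 3.
ΔE = 217.6 × (1/1² − 1/3²) = 193.4 eV.
λ = 1240 / 193.4 = 6.41 nm.

6.41 nm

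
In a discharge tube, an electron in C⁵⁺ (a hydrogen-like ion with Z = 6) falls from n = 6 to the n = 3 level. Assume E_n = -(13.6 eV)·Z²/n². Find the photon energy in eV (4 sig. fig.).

The Bohr energies scale as Z², so for Z = 6: E_n = −489.6/n² eV.
E_6 = −489.6/36 = −13.60 eV and E_3 = −489.6/9 = −54.40 eV.
The photon energy is |E_6 − E_3| = 40.80 eV.

40.80 eV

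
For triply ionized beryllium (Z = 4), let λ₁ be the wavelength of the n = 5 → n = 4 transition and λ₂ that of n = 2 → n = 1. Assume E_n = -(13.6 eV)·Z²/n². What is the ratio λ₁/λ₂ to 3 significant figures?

λ ∝ 1/ΔE ∝ 1/(1/n_f² − 1/n_i²), and the Z² and hc factors cancel in the ratio.
λ₁/λ₂ = (1/1² − 1/2²)/(1/4² − 1/5²) = 0.7500/0.02250 = 33.3.

33.3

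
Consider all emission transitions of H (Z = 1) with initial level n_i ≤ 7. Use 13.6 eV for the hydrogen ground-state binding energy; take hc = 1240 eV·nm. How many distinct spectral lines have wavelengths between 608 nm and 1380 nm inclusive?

Enumerate all n_i → n_f pairs with 1 ≤ n_f < n_i ≤ 7 and compute λ = 1240 / [13.6·1·(1/n_f² − 1/n_i²)].
Lines falling in [608, 1380] nm: 3→2 (656.5 nm), 7→3 (1005 nm), 6→3 (1094 nm), 5→3 (1282 nm).

4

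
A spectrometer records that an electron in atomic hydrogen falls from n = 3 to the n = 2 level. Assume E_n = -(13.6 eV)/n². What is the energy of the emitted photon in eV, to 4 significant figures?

1.889 eV

E_3 = −13.60/9 = −1.511 eV and E_2 = −13.60/4 = −3.400 eV.
The photon energy is |E_3 − E_2| = 1.889 eV.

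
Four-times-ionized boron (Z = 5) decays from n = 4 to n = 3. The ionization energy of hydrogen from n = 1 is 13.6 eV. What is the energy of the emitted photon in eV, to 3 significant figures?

The Bohr energies scale as Z², so for Z = 5: E_n = −340.0/n² eV.
E_4 = −340.0/16 = −21.25 eV and E_3 = −340.0/9 = −37.78 eV.
The photon energy is |E_4 − E_3| = 16.5 eV.

16.5 eV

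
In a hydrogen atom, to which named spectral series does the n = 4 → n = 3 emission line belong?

Paschen

The series is set by the lower level: n_f = 3 is the Paschen series.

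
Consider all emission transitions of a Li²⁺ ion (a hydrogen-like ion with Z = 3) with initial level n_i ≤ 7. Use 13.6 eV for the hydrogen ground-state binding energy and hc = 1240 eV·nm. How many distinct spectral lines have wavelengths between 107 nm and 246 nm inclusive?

5

Enumerate all n_i → n_f pairs with 1 ≤ n_f < n_i ≤ 7 and compute λ = 1240 / [13.6·9·(1/n_f² − 1/n_i²)].
Lines falling in [107, 246] nm: 7→3 (111.7 nm), 6→3 (121.6 nm), 5→3 (142.5 nm), 4→3 (208.4 nm), 7→4 (240.7 nm).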